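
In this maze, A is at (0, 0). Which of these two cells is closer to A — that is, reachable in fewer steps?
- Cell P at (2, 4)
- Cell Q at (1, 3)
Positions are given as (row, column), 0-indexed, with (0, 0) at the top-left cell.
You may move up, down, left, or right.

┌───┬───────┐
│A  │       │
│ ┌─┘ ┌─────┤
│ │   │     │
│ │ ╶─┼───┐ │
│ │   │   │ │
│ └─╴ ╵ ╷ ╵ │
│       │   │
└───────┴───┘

Shortest path A → P at (2, 4): 8 steps
Shortest path A → Q at (1, 3): 14 steps

P is closer (8 steps vs 14 steps).

Path to P:

┌───┬───────┐
│A  │       │
│ ┌─┘ ┌─────┤
│↓│   │     │
│ │ ╶─┼───┐ │
│↓│   │↱ P│ │
│ └─╴ ╵ ╷ ╵ │
│↳ → → ↑│   │
└───────┴───┘

Path to Q:

┌───┬───────┐
│A  │       │
│ ┌─┘ ┌─────┤
│↓│   │Q ← ↰│
│ │ ╶─┼───┐ │
│↓│   │↱ ↓│↑│
│ └─╴ ╵ ╷ ╵ │
│↳ → → ↑│↳ ↑│
└───────┴───┘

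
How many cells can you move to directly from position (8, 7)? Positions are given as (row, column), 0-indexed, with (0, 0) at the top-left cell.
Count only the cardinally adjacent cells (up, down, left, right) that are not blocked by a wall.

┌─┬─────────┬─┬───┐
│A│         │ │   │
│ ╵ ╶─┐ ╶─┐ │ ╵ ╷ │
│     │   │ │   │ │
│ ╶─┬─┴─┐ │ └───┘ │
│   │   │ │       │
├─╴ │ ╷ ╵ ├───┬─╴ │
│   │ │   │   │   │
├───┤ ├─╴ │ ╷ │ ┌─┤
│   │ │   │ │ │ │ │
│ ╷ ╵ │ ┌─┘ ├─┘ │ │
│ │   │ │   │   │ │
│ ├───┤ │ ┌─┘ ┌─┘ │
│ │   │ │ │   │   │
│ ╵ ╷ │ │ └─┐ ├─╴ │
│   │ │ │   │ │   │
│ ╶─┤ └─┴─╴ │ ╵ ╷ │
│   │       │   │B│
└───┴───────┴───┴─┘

Checking passable neighbors of (8, 7):
Neighbors: (7, 7), (8, 6)
Count: 2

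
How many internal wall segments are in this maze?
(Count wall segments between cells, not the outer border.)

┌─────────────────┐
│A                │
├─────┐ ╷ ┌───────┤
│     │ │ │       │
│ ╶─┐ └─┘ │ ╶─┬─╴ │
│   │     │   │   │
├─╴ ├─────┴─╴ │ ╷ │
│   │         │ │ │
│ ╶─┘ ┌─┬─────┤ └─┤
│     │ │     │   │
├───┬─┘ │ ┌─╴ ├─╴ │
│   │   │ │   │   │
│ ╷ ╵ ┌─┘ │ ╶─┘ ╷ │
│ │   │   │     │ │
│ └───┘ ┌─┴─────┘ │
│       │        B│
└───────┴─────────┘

Counting internal wall segments:
Total internal walls: 56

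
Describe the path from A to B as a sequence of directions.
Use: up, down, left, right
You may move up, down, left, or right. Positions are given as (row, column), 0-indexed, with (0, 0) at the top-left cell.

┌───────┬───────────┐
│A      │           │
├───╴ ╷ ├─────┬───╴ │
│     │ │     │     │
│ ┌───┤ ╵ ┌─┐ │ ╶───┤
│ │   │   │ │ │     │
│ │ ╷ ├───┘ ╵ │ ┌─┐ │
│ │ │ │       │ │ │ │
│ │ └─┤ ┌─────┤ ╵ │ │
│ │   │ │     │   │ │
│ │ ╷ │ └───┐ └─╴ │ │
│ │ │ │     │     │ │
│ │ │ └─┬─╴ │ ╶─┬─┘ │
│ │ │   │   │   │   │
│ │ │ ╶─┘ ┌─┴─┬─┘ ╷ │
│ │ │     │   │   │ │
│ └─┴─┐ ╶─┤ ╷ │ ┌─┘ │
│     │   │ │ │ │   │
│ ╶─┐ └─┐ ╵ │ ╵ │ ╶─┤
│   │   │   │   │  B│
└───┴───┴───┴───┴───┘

Finding the path and converting it to directions:
Path through cells: (0,0) → (0,1) → (0,2) → (0,3) → (1,3) → (2,3) → (2,4) → (1,4) → (1,5) → (1,6) → (2,6) → (3,6) → (3,5) → (3,4) → (3,3) → (4,3) → (5,3) → (5,4) → (5,5) → (6,5) → (6,4) → (7,4) → (7,3) → (8,3) → (8,4) → (9,4) → (9,5) → (8,5) → (7,5) → (7,6) → (8,6) → (9,6) → (9,7) → (8,7) → (7,7) → (7,8) → (6,8) → (6,9) → (7,9) → (8,9) → (8,8) → (9,8) → (9,9)
Directions: right, right, right, down, down, right, up, right, right, down, down, left, left, left, down, down, right, right, down, left, down, left, down, right, down, right, up, up, right, down, down, right, up, up, right, up, right, down, down, left, down, right

Solution:

┌───────┬───────────┐
│A → → ↓│           │
├───╴ ╷ ├─────┬───╴ │
│     │↓│↱ → ↓│     │
│ ┌───┤ ╵ ┌─┐ │ ╶───┤
│ │   │↳ ↑│ │↓│     │
│ │ ╷ ├───┘ ╵ │ ┌─┐ │
│ │ │ │↓ ← ← ↲│ │ │ │
│ │ └─┤ ┌─────┤ ╵ │ │
│ │   │↓│     │   │ │
│ │ ╷ │ └───┐ └─╴ │ │
│ │ │ │↳ → ↓│     │ │
│ │ │ └─┬─╴ │ ╶─┬─┘ │
│ │ │   │↓ ↲│   │↱ ↓│
│ │ │ ╶─┘ ┌─┴─┬─┘ ╷ │
│ │ │  ↓ ↲│↱ ↓│↱ ↑│↓│
│ └─┴─┐ ╶─┤ ╷ │ ┌─┘ │
│     │↳ ↓│↑│↓│↑│↓ ↲│
│ ╶─┐ └─┐ ╵ │ ╵ │ ╶─┤
│   │   │↳ ↑│↳ ↑│↳ B│
└───┴───┴───┴───┴───┘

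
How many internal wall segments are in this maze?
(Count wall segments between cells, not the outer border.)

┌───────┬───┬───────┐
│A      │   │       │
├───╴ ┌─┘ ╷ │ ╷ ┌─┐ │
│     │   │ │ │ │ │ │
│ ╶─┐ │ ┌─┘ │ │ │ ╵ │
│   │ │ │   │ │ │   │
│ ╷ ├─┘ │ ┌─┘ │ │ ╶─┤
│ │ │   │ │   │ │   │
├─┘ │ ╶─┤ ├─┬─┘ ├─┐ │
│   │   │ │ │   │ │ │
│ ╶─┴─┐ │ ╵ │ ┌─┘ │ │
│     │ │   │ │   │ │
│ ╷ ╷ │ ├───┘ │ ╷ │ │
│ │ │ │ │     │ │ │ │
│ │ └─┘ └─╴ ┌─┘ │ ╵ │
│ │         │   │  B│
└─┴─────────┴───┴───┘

Counting internal wall segments:
Total internal walls: 63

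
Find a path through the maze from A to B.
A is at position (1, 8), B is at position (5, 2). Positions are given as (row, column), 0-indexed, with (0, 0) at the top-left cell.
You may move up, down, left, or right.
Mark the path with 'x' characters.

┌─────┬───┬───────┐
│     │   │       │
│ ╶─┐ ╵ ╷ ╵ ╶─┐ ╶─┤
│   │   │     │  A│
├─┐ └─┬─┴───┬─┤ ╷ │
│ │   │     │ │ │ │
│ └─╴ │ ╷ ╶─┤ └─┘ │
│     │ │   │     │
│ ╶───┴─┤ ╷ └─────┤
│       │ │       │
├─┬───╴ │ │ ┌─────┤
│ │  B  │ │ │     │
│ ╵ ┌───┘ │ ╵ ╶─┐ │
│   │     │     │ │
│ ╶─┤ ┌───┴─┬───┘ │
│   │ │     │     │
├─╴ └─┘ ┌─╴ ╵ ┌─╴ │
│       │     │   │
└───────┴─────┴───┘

Finding the shortest path from (1, 8) to (5, 2):
Path length: 26 steps
Directions: left → up → left → left → down → left → up → left → down → left → up → left → left → down → right → down → right → down → left → left → down → right → right → right → down → left

Solution:

┌─────┬───┬───────┐
│x x x│x x│x x x  │
│ ╶─┐ ╵ ╷ ╵ ╶─┐ ╶─┤
│x x│x x│x x  │x A│
├─┐ └─┬─┴───┬─┤ ╷ │
│ │x x│     │ │ │ │
│ └─╴ │ ╷ ╶─┤ └─┘ │
│x x x│ │   │     │
│ ╶───┴─┤ ╷ └─────┤
│x x x x│ │       │
├─┬───╴ │ │ ┌─────┤
│ │  B x│ │ │     │
│ ╵ ┌───┘ │ ╵ ╶─┐ │
│   │     │     │ │
│ ╶─┤ ┌───┴─┬───┘ │
│   │ │     │     │
├─╴ └─┘ ┌─╴ ╵ ┌─╴ │
│       │     │   │
└───────┴─────┴───┘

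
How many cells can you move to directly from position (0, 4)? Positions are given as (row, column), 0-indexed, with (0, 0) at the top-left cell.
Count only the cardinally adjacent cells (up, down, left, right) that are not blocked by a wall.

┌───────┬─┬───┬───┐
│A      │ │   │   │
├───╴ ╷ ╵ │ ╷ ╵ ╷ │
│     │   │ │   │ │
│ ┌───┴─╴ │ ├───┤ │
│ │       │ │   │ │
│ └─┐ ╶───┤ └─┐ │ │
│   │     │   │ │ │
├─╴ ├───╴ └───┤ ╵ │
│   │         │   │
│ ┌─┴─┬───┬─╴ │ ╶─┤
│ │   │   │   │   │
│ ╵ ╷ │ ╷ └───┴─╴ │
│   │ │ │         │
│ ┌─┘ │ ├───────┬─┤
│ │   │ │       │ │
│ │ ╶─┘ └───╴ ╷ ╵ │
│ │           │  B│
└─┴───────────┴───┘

Checking passable neighbors of (0, 4):
Neighbors: (1, 4)
Count: 1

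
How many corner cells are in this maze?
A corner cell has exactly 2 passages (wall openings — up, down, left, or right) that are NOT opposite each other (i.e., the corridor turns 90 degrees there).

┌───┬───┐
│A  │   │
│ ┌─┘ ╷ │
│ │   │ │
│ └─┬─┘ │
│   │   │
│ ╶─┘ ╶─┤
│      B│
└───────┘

Counting corner cells (2 non-opposite passages):
Total corners: 7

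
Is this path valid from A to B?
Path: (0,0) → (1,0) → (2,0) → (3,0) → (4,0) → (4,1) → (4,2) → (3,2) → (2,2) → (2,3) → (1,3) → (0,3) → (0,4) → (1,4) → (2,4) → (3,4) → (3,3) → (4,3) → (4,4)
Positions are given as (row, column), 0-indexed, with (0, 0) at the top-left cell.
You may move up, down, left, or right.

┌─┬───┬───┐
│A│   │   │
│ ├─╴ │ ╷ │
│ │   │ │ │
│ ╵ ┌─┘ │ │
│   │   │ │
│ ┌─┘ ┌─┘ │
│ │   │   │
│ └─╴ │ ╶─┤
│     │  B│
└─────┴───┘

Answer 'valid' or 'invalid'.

Checking path validity:
Result: All consecutive moves are passable.

valid

Correct solution:

┌─┬───┬───┐
│A│   │↱ ↓│
│ ├─╴ │ ╷ │
│↓│   │↑│↓│
│ ╵ ┌─┘ │ │
│↓  │↱ ↑│↓│
│ ┌─┘ ┌─┘ │
│↓│  ↑│↓ ↲│
│ └─╴ │ ╶─┤
│↳ → ↑│↳ B│
└─────┴───┘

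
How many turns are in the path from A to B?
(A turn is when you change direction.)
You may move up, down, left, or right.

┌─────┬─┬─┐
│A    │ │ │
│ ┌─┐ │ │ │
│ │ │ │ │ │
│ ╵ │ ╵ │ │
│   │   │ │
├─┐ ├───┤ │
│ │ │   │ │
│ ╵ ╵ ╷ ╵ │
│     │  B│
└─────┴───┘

Directions: down, down, right, down, down, right, up, right, down, right
Number of turns: 7

Solution:

┌─────┬─┬─┐
│A    │ │ │
│ ┌─┐ │ │ │
│↓│ │ │ │ │
│ ╵ │ ╵ │ │
│↳ ↓│   │ │
├─┐ ├───┤ │
│ │↓│↱ ↓│ │
│ ╵ ╵ ╷ ╵ │
│  ↳ ↑│↳ B│
└─────┴───┘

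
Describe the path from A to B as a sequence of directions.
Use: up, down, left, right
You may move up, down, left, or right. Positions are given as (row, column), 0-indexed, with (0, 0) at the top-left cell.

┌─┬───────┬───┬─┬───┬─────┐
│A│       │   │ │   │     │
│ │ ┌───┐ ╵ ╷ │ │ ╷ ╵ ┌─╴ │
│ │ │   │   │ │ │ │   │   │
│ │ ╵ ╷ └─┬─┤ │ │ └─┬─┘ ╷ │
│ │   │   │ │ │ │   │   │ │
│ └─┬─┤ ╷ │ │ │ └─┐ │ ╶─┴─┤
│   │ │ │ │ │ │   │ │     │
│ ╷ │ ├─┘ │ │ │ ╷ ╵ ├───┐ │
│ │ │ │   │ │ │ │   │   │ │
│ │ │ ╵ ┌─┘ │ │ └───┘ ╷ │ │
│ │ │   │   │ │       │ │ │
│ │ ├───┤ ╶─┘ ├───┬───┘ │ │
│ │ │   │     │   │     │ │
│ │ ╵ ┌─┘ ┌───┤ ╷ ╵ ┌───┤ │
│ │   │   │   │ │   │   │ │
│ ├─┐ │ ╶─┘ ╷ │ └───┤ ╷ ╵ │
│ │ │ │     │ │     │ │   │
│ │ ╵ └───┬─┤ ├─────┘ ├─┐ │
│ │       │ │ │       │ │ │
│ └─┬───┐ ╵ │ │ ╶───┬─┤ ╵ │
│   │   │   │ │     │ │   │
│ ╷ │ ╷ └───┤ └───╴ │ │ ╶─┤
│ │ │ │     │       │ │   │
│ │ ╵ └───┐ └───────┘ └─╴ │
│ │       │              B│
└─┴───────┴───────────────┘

Finding the path and converting it to directions:
Path through cells: (0,0) → (1,0) → (2,0) → (3,0) → (4,0) → (5,0) → (6,0) → (7,0) → (8,0) → (9,0) → (10,0) → (10,1) → (11,1) → (12,1) → (12,2) → (11,2) → (10,2) → (10,3) → (11,3) → (11,4) → (11,5) → (12,5) → (12,6) → (12,7) → (12,8) → (12,9) → (12,10) → (12,11) → (12,12)
Directions: down, down, down, down, down, down, down, down, down, down, right, down, down, right, up, up, right, down, right, right, down, right, right, right, right, right, right, right

Solution:

┌─┬───────┬───┬─┬───┬─────┐
│A│       │   │ │   │     │
│ │ ┌───┐ ╵ ╷ │ │ ╷ ╵ ┌─╴ │
│↓│ │   │   │ │ │ │   │   │
│ │ ╵ ╷ └─┬─┤ │ │ └─┬─┘ ╷ │
│↓│   │   │ │ │ │   │   │ │
│ └─┬─┤ ╷ │ │ │ └─┐ │ ╶─┴─┤
│↓  │ │ │ │ │ │   │ │     │
│ ╷ │ ├─┘ │ │ │ ╷ ╵ ├───┐ │
│↓│ │ │   │ │ │ │   │   │ │
│ │ │ ╵ ┌─┘ │ │ └───┘ ╷ │ │
│↓│ │   │   │ │       │ │ │
│ │ ├───┤ ╶─┘ ├───┬───┘ │ │
│↓│ │   │     │   │     │ │
│ │ ╵ ┌─┘ ┌───┤ ╷ ╵ ┌───┤ │
│↓│   │   │   │ │   │   │ │
│ ├─┐ │ ╶─┘ ╷ │ └───┤ ╷ ╵ │
│↓│ │ │     │ │     │ │   │
│ │ ╵ └───┬─┤ ├─────┘ ├─┐ │
│↓│       │ │ │       │ │ │
│ └─┬───┐ ╵ │ │ ╶───┬─┤ ╵ │
│↳ ↓│↱ ↓│   │ │     │ │   │
│ ╷ │ ╷ └───┤ └───╴ │ │ ╶─┤
│ │↓│↑│↳ → ↓│       │ │   │
│ │ ╵ └───┐ └───────┘ └─╴ │
│ │↳ ↑    │↳ → → → → → → B│
└─┴───────┴───────────────┘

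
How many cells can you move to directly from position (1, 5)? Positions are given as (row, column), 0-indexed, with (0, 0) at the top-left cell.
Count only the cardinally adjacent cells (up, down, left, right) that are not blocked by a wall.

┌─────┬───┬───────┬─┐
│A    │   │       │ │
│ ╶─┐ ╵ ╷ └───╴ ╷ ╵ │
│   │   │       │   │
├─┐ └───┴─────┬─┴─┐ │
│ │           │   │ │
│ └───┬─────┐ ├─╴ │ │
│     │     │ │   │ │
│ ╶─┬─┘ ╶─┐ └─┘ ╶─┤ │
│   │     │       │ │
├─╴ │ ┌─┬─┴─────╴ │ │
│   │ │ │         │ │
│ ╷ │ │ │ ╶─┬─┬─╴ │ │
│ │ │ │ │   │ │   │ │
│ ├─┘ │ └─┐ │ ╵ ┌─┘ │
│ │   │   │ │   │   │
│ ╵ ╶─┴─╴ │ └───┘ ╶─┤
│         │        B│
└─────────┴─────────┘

Checking passable neighbors of (1, 5):
Neighbors: (1, 4), (1, 6)
Count: 2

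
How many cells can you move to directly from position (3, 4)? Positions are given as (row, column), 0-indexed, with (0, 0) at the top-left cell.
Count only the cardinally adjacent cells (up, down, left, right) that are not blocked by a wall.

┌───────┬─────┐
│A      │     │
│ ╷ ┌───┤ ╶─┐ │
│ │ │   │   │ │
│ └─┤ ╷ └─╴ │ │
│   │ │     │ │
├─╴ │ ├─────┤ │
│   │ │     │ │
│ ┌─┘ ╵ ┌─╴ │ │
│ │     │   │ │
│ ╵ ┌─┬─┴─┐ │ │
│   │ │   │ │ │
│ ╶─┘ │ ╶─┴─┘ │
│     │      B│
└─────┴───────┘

Checking passable neighbors of (3, 4):
Neighbors: (3, 3), (3, 5)
Count: 2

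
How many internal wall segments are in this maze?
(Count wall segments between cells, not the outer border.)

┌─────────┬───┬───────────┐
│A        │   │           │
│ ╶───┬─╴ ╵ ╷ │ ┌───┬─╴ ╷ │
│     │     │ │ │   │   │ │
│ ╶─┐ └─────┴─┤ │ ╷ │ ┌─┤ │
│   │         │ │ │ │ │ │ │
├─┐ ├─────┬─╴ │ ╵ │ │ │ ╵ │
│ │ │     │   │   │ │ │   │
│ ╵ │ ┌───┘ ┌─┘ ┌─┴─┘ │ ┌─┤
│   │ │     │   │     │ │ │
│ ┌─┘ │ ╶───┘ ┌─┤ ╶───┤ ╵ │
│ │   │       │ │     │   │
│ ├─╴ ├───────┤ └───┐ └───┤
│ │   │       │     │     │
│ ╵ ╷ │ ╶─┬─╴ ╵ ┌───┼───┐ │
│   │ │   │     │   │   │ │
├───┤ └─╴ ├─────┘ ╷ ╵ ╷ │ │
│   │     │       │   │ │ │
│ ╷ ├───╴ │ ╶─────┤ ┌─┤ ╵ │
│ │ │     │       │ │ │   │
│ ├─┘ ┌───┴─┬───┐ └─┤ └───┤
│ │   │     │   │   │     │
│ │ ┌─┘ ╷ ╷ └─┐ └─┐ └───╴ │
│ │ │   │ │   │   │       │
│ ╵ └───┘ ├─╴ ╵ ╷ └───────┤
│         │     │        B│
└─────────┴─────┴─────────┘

Counting internal wall segments:
Total internal walls: 144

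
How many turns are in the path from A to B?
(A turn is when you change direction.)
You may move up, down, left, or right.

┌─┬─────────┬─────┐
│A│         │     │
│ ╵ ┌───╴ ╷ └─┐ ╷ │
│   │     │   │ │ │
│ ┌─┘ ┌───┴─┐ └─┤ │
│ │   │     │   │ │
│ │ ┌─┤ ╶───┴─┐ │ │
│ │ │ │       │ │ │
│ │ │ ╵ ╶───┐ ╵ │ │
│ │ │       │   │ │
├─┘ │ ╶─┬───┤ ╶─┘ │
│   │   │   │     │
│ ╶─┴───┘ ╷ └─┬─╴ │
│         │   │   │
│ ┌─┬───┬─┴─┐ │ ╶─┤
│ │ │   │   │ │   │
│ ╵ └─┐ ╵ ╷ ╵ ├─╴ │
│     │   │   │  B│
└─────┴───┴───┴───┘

Directions: down, right, up, right, right, right, right, down, right, down, right, down, down, left, down, right, right, down, left, down, right, down
Number of turns: 16

Solution:

┌─┬─────────┬─────┐
│A│↱ → → → ↓│     │
│ ╵ ┌───╴ ╷ └─┐ ╷ │
│↳ ↑│     │↳ ↓│ │ │
│ ┌─┘ ┌───┴─┐ └─┤ │
│ │   │     │↳ ↓│ │
│ │ ┌─┤ ╶───┴─┐ │ │
│ │ │ │       │↓│ │
│ │ │ ╵ ╶───┐ ╵ │ │
│ │ │       │↓ ↲│ │
├─┘ │ ╶─┬───┤ ╶─┘ │
│   │   │   │↳ → ↓│
│ ╶─┴───┘ ╷ └─┬─╴ │
│         │   │↓ ↲│
│ ┌─┬───┬─┴─┐ │ ╶─┤
│ │ │   │   │ │↳ ↓│
│ ╵ └─┐ ╵ ╷ ╵ ├─╴ │
│     │   │   │  B│
└─────┴───┴───┴───┘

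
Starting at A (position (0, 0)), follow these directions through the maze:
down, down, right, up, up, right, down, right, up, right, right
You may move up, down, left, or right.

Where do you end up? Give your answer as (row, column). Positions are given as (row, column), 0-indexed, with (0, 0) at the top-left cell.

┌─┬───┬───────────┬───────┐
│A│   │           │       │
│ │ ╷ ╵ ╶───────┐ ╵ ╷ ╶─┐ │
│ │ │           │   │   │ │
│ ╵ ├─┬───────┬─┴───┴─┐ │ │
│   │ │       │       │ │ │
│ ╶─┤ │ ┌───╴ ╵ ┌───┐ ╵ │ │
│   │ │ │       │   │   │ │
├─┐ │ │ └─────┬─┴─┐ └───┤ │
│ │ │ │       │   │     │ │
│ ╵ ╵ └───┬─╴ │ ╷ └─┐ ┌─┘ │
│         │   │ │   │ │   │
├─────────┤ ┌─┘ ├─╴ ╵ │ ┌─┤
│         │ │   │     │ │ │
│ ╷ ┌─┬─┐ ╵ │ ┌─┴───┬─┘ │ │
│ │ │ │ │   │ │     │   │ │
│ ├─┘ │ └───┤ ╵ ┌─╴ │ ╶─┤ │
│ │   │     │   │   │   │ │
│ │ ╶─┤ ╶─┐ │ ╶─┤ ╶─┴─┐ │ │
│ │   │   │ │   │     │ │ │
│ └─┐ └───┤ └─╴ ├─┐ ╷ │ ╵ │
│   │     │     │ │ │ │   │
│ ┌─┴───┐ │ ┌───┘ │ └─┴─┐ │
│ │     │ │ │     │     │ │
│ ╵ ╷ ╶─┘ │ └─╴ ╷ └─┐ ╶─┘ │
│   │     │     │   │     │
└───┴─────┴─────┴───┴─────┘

Following directions step by step:
Start: (0, 0)
  down: (0, 0) → (1, 0)
  down: (1, 0) → (2, 0)
  right: (2, 0) → (2, 1)
  up: (2, 1) → (1, 1)
  up: (1, 1) → (0, 1)
  right: (0, 1) → (0, 2)
  down: (0, 2) → (1, 2)
  right: (1, 2) → (1, 3)
  up: (1, 3) → (0, 3)
  right: (0, 3) → (0, 4)
  right: (0, 4) → (0, 5)
Final position: (0, 5)

Path taken:

┌─┬───┬───────────┬───────┐
│A│↱ ↓│↱ → B      │       │
│ │ ╷ ╵ ╶───────┐ ╵ ╷ ╶─┐ │
│↓│↑│↳ ↑        │   │   │ │
│ ╵ ├─┬───────┬─┴───┴─┐ │ │
│↳ ↑│ │       │       │ │ │
│ ╶─┤ │ ┌───╴ ╵ ┌───┐ ╵ │ │
│   │ │ │       │   │   │ │
├─┐ │ │ └─────┬─┴─┐ └───┤ │
│ │ │ │       │   │     │ │
│ ╵ ╵ └───┬─╴ │ ╷ └─┐ ┌─┘ │
│         │   │ │   │ │   │
├─────────┤ ┌─┘ ├─╴ ╵ │ ┌─┤
│         │ │   │     │ │ │
│ ╷ ┌─┬─┐ ╵ │ ┌─┴───┬─┘ │ │
│ │ │ │ │   │ │     │   │ │
│ ├─┘ │ └───┤ ╵ ┌─╴ │ ╶─┤ │
│ │   │     │   │   │   │ │
│ │ ╶─┤ ╶─┐ │ ╶─┤ ╶─┴─┐ │ │
│ │   │   │ │   │     │ │ │
│ └─┐ └───┤ └─╴ ├─┐ ╷ │ ╵ │
│   │     │     │ │ │ │   │
│ ┌─┴───┐ │ ┌───┘ │ └─┴─┐ │
│ │     │ │ │     │     │ │
│ ╵ ╷ ╶─┘ │ └─╴ ╷ └─┐ ╶─┘ │
│   │     │     │   │     │
└───┴─────┴─────┴───┴─────┘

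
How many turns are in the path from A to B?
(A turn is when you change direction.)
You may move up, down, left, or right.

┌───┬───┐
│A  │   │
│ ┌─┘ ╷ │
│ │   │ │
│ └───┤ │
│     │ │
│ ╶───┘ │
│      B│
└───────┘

Directions: down, down, down, right, right, right
Number of turns: 1

Solution:

┌───┬───┐
│A  │   │
│ ┌─┘ ╷ │
│↓│   │ │
│ └───┤ │
│↓    │ │
│ ╶───┘ │
│↳ → → B│
└───────┘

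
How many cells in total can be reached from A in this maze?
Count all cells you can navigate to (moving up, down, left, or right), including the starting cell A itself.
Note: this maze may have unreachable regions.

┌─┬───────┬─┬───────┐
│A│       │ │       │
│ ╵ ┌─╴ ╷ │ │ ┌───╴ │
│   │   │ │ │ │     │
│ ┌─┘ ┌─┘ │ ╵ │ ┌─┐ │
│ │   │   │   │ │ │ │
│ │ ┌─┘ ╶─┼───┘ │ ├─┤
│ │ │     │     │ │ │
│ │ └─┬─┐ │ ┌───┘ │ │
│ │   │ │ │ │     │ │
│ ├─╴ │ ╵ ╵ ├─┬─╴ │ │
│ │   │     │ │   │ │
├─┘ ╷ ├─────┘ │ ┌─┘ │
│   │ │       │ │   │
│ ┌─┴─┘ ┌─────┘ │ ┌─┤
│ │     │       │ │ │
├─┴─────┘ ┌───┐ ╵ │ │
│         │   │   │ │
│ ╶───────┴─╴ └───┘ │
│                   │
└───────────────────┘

Using BFS/flood-fill to find all reachable cells from A:
Maze size: 10 × 10 = 100 total cells
47 cell(s) are walled off and cannot be reached from A.
Reachable cells: 53

Reachable region (· marks reachable cells):

┌─┬───────┬─┬───────┐
│A│· · · ·│·│· · · ·│
│ ╵ ┌─╴ ╷ │ │ ┌───╴ │
│· ·│· ·│·│·│·│· · ·│
│ ┌─┘ ┌─┘ │ ╵ │ ┌─┐ │
│·│· ·│· ·│· ·│·│ │·│
│ │ ┌─┘ ╶─┼───┘ │ ├─┤
│·│·│· · ·│· · ·│ │ │
│ │ └─┬─┐ │ ┌───┘ │ │
│·│· ·│·│·│·│     │ │
│ ├─╴ │ ╵ ╵ ├─┬─╴ │ │
│·│· ·│· · ·│ │   │ │
├─┘ ╷ ├─────┘ │ ┌─┘ │
│· ·│·│       │ │   │
│ ┌─┴─┘ ┌─────┘ │ ┌─┤
│·│     │       │ │ │
├─┴─────┘ ┌───┐ ╵ │ │
│         │   │   │ │
│ ╶───────┴─╴ └───┘ │
│                   │
└───────────────────┘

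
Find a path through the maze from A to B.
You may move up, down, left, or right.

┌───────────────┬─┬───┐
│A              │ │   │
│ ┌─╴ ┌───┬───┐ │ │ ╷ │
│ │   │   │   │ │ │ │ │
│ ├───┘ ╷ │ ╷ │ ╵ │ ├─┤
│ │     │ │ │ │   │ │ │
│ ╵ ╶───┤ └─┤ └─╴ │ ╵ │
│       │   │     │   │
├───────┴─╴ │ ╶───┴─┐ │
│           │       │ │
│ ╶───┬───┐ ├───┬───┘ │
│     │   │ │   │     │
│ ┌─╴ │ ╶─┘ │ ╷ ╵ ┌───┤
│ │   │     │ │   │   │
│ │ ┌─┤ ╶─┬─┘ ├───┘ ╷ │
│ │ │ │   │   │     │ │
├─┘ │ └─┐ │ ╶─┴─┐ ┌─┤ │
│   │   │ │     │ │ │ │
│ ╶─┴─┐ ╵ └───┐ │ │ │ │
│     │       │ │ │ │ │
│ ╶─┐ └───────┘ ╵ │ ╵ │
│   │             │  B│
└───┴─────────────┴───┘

Finding the shortest path through the maze:
Path length: 46 steps
Directions: down → down → down → right → up → right → right → up → right → down → down → right → down → left → left → left → left → left → down → right → right → down → left → down → down → left → down → right → right → down → right → right → right → right → right → right → up → up → up → right → up → right → down → down → down → down

Solution:

┌───────────────┬─┬───┐
│A              │ │   │
│ ┌─╴ ┌───┬───┐ │ │ ╷ │
│↓│   │↱ ↓│   │ │ │ │ │
│ ├───┘ ╷ │ ╷ │ ╵ │ ├─┤
│↓│↱ → ↑│↓│ │ │   │ │ │
│ ╵ ╶───┤ └─┤ └─╴ │ ╵ │
│↳ ↑    │↳ ↓│     │   │
├───────┴─╴ │ ╶───┴─┐ │
│↓ ← ← ← ← ↲│       │ │
│ ╶───┬───┐ ├───┬───┘ │
│↳ → ↓│   │ │   │     │
│ ┌─╴ │ ╶─┘ │ ╷ ╵ ┌───┤
│ │↓ ↲│     │ │   │↱ ↓│
│ │ ┌─┤ ╶─┬─┘ ├───┘ ╷ │
│ │↓│ │   │   │  ↱ ↑│↓│
├─┘ │ └─┐ │ ╶─┴─┐ ┌─┤ │
│↓ ↲│   │ │     │↑│ │↓│
│ ╶─┴─┐ ╵ └───┐ │ │ │ │
│↳ → ↓│       │ │↑│ │↓│
│ ╶─┐ └───────┘ ╵ │ ╵ │
│   │↳ → → → → → ↑│  B│
└───┴─────────────┴───┘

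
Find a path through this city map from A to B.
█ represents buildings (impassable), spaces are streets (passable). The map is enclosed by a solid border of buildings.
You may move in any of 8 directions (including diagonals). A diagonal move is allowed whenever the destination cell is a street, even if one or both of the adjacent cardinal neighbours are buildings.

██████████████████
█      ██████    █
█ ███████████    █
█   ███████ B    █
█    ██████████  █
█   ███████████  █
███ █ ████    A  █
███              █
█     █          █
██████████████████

Finding the shortest path from A to B:
Movement: 8-directional
Path length: 5 steps
Directions: up-right → up → up-left → left → left

Solution:

██████████████████
█      ██████    █
█ ███████████    █
█   ███████ B←←  █
█    ██████████↖ █
█   ███████████↑ █
███ █ ████    A  █
███              █
█     █          █
██████████████████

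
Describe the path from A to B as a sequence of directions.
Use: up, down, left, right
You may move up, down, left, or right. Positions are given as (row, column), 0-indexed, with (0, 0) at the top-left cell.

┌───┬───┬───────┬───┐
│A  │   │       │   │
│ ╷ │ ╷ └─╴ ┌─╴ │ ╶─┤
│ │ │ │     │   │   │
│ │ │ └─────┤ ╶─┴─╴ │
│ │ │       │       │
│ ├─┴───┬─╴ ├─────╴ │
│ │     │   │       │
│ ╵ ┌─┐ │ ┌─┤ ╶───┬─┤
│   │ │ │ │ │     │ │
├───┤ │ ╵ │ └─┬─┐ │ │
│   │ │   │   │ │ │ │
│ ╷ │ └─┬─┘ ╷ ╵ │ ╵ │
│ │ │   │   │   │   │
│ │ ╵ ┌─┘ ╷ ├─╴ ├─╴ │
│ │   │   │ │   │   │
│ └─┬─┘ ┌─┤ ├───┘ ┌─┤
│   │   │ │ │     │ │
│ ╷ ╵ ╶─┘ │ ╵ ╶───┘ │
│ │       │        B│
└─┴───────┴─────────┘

Finding the path and converting it to directions:
Path through cells: (0,0) → (1,0) → (2,0) → (3,0) → (4,0) → (4,1) → (3,1) → (3,2) → (3,3) → (4,3) → (5,3) → (5,4) → (4,4) → (3,4) → (3,5) → (2,5) → (2,4) → (2,3) → (2,2) → (1,2) → (0,2) → (0,3) → (1,3) → (1,4) → (1,5) → (0,5) → (0,6) → (0,7) → (1,7) → (1,6) → (2,6) → (2,7) → (2,8) → (2,9) → (3,9) → (3,8) → (3,7) → (3,6) → (4,6) → (4,7) → (4,8) → (5,8) → (6,8) → (6,9) → (7,9) → (7,8) → (8,8) → (8,7) → (8,6) → (9,6) → (9,7) → (9,8) → (9,9)
Directions: down, down, down, down, right, up, right, right, down, down, right, up, up, right, up, left, left, left, up, up, right, down, right, right, up, right, right, down, left, down, right, right, right, down, left, left, left, down, right, right, down, down, right, down, left, down, left, left, down, right, right, right

Solution:

┌───┬───┬───────┬───┐
│A  │↱ ↓│  ↱ → ↓│   │
│ ╷ │ ╷ └─╴ ┌─╴ │ ╶─┤
│↓│ │↑│↳ → ↑│↓ ↲│   │
│ │ │ └─────┤ ╶─┴─╴ │
│↓│ │↑ ← ← ↰│↳ → → ↓│
│ ├─┴───┬─╴ ├─────╴ │
│↓│↱ → ↓│↱ ↑│↓ ← ← ↲│
│ ╵ ┌─┐ │ ┌─┤ ╶───┬─┤
│↳ ↑│ │↓│↑│ │↳ → ↓│ │
├───┤ │ ╵ │ └─┬─┐ │ │
│   │ │↳ ↑│   │ │↓│ │
│ ╷ │ └─┬─┘ ╷ ╵ │ ╵ │
│ │ │   │   │   │↳ ↓│
│ │ ╵ ┌─┘ ╷ ├─╴ ├─╴ │
│ │   │   │ │   │↓ ↲│
│ └─┬─┘ ┌─┤ ├───┘ ┌─┤
│   │   │ │ │↓ ← ↲│ │
│ ╷ ╵ ╶─┘ │ ╵ ╶───┘ │
│ │       │  ↳ → → B│
└─┴───────┴─────────┘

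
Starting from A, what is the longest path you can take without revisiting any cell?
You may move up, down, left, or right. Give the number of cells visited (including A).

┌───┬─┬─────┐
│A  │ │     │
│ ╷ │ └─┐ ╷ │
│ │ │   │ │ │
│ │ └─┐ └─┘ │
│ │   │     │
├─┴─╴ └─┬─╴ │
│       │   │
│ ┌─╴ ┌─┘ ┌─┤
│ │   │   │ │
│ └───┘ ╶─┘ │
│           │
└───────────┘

Finding longest simple path using DFS:
Start: (0, 0)
Longest path visits 23 cells
Path: A → right → down → down → right → down → left → left → down → down → right → right → right → up → right → up → right → up → left → left → up → left → up

Solution:

┌───┬─┬─────┐
│A ↓│B│     │
│ ╷ │ └─┐ ╷ │
│ │↓│↑ ↰│ │ │
│ │ └─┐ └─┘ │
│ │↳ ↓│↑ ← ↰│
├─┴─╴ └─┬─╴ │
│↓ ← ↲  │↱ ↑│
│ ┌─╴ ┌─┘ ┌─┤
│↓│   │↱ ↑│ │
│ └───┘ ╶─┘ │
│↳ → → ↑    │
└───────────┘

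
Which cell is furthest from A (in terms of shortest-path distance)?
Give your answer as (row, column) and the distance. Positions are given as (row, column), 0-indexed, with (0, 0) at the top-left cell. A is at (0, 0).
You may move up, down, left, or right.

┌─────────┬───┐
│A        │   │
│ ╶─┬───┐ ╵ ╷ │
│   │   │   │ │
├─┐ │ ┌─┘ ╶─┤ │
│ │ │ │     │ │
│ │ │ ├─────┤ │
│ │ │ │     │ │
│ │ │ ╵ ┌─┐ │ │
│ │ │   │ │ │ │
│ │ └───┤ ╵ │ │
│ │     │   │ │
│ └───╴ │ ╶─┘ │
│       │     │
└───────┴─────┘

Computing BFS distances from A to all cells:
Furthest cell: (1, 3)
Distance: 28 steps

Path from A to the furthest cell:

┌─────────┬───┐
│A → → → ↓│↱ ↓│
│ ╶─┬───┐ ╵ ╷ │
│   │↱ B│↳ ↑│↓│
├─┐ │ ┌─┘ ╶─┤ │
│ │ │↑│     │↓│
│ │ │ ├─────┤ │
│ │ │↑│↓ ← ↰│↓│
│ │ │ ╵ ┌─┐ │ │
│ │ │↑ ↲│ │↑│↓│
│ │ └───┤ ╵ │ │
│ │     │↱ ↑│↓│
│ └───╴ │ ╶─┘ │
│       │↑ ← ↲│
└───────┴─────┘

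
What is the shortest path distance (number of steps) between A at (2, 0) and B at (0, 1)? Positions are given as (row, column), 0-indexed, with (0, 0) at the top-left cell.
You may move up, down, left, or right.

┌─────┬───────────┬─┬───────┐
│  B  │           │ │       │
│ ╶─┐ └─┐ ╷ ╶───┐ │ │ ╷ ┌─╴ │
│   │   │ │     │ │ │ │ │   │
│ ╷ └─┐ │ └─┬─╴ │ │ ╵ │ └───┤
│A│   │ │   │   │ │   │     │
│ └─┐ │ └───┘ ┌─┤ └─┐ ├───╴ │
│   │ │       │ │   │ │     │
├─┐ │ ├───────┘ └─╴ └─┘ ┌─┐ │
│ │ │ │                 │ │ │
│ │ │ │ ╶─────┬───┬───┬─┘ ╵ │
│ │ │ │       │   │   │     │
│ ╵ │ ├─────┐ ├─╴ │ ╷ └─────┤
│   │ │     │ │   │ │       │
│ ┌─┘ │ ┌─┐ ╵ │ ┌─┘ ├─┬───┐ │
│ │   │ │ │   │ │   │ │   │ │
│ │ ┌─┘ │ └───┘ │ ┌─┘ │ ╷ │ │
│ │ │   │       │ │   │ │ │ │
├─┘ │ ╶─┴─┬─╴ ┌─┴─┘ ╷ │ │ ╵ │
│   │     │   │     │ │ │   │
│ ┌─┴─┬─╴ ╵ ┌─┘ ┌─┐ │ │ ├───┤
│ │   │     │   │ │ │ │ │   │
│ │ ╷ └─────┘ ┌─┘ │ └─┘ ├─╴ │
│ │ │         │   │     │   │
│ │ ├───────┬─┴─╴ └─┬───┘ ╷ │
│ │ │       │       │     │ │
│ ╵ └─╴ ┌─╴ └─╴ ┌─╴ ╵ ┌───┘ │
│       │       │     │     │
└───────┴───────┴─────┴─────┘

Finding path from (2, 0) to (0, 1):
Path: (2,0) → (1,0) → (0,0) → (0,1)
Distance: 3 steps

Solution:

┌─────┬───────────┬─┬───────┐
│↱ B  │           │ │       │
│ ╶─┐ └─┐ ╷ ╶───┐ │ │ ╷ ┌─╴ │
│↑  │   │ │     │ │ │ │ │   │
│ ╷ └─┐ │ └─┬─╴ │ │ ╵ │ └───┤
│A│   │ │   │   │ │   │     │
│ └─┐ │ └───┘ ┌─┤ └─┐ ├───╴ │
│   │ │       │ │   │ │     │
├─┐ │ ├───────┘ └─╴ └─┘ ┌─┐ │
│ │ │ │                 │ │ │
│ │ │ │ ╶─────┬───┬───┬─┘ ╵ │
│ │ │ │       │   │   │     │
│ ╵ │ ├─────┐ ├─╴ │ ╷ └─────┤
│   │ │     │ │   │ │       │
│ ┌─┘ │ ┌─┐ ╵ │ ┌─┘ ├─┬───┐ │
│ │   │ │ │   │ │   │ │   │ │
│ │ ┌─┘ │ └───┘ │ ┌─┘ │ ╷ │ │
│ │ │   │       │ │   │ │ │ │
├─┘ │ ╶─┴─┬─╴ ┌─┴─┘ ╷ │ │ ╵ │
│   │     │   │     │ │ │   │
│ ┌─┴─┬─╴ ╵ ┌─┘ ┌─┐ │ │ ├───┤
│ │   │     │   │ │ │ │ │   │
│ │ ╷ └─────┘ ┌─┘ │ └─┘ ├─╴ │
│ │ │         │   │     │   │
│ │ ├───────┬─┴─╴ └─┬───┘ ╷ │
│ │ │       │       │     │ │
│ ╵ └─╴ ┌─╴ └─╴ ┌─╴ ╵ ┌───┘ │
│       │       │     │     │
└───────┴───────┴─────┴─────┘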